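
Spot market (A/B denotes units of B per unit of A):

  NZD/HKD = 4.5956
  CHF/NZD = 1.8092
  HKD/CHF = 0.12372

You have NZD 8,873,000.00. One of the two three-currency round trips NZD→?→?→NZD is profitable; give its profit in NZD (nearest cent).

Profit: NZD 254,234.16

Profitable loop is NZD → HKD → CHF → NZD:
NZD 8,873,000.00 × 4.5956 = HKD 40,776,758.80
HKD 40,776,758.80 × 0.12372 = CHF 5,044,900.60
CHF 5,044,900.60 × 1.8092 = NZD 9,127,234.16
Profit = NZD 9,127,234.16 − NZD 8,873,000.00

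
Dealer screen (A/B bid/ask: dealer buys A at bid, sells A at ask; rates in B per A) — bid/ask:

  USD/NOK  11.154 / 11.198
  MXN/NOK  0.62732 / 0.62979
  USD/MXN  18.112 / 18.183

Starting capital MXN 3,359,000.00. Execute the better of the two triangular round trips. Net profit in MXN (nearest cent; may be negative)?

Best loop MXN → NOK → USD → MXN:
MXN 3,359,000.00 × 0.62732 (sell MXN at bid) = NOK 2,107,167.88
NOK 2,107,167.88 ÷ 11.198 (buy USD at ask) = USD 188,173.59
USD 188,173.59 × 18.112 (sell USD at bid) = MXN 3,408,200.09

Net profit: MXN 49,200.09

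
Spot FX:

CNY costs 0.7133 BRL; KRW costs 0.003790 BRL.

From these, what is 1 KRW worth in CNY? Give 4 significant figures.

KRW/CNY = 0.005313

1 KRW × 0.003790 = 0.00379 BRL
0.00379 BRL ÷ 0.7133 = 0.00531333 CNY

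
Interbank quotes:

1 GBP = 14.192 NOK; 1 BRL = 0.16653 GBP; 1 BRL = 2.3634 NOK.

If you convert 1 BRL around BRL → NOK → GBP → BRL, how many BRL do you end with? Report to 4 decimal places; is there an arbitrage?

1.0000 (no arbitrage)

Around BRL → NOK → GBP → BRL: 1 × 2.3634 ÷ 14.192 ÷ 0.16653 = 1.000003
Product ≈ 1 (deviation 0.000%, within rounding noise).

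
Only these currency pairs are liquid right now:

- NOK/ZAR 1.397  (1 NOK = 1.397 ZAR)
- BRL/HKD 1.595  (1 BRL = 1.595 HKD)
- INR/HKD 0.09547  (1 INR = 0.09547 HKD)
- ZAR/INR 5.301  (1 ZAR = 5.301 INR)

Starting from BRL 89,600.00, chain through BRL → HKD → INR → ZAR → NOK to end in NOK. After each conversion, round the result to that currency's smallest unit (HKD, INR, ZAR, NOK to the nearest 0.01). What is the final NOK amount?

BRL 89,600.00 × 1.595 = HKD 142,912.00
HKD 142,912.00 ÷ 0.09547 = INR 1,496,930.97
INR 1,496,930.97 ÷ 5.301 = ZAR 282,386.53
ZAR 282,386.53 ÷ 1.397 = NOK 202,137.82

NOK 202,137.82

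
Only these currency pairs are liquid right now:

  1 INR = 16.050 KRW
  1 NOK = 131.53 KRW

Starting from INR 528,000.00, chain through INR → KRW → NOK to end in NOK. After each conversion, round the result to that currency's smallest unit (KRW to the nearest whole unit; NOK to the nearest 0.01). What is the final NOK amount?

NOK 64,429.41

INR 528,000.00 × 16.050 = KRW 8,474,400
KRW 8,474,400 ÷ 131.53 = NOK 64,429.41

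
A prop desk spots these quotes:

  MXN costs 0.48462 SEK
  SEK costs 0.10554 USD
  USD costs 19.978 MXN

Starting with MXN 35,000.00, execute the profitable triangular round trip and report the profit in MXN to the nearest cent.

Profitable loop is MXN → SEK → USD → MXN:
MXN 35,000.00 × 0.48462 = SEK 16,961.70
SEK 16,961.70 × 0.10554 = USD 1,790.14
USD 1,790.14 × 19.978 = MXN 35,763.37
Profit = MXN 35,763.37 − MXN 35,000.00

Profit: MXN 763.37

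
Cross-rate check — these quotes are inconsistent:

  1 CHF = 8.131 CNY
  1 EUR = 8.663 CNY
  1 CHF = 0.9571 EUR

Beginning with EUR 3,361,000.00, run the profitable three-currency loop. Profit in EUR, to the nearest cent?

Profit: EUR 66,284.70

Profitable loop is EUR → CNY → CHF → EUR:
EUR 3,361,000.00 × 8.663 = CNY 29,116,343.00
CNY 29,116,343.00 ÷ 8.131 = CHF 3,580,905.55
CHF 3,580,905.55 × 0.9571 = EUR 3,427,284.70
Profit = EUR 3,427,284.70 − EUR 3,361,000.00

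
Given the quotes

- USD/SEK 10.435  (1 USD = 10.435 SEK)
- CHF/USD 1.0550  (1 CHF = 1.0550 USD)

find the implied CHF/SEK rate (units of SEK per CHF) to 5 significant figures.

1 CHF × 1.0550 = 1.055 USD
1.055 USD × 10.435 = 11.0089 SEK

CHF/SEK = 11.009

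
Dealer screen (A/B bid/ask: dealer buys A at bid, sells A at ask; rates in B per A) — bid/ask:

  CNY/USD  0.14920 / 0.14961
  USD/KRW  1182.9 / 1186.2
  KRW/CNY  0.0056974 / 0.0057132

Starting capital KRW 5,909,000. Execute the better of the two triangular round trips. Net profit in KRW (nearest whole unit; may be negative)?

Net profit: KRW 32,657

Best loop KRW → CNY → USD → KRW:
KRW 5,909,000 × 0.0056974 (sell KRW at bid) = CNY 33,665.94
CNY 33,665.94 × 0.14920 (sell CNY at bid) = USD 5,022.96
USD 5,022.96 × 1182.9 (sell USD at bid) = KRW 5,941,657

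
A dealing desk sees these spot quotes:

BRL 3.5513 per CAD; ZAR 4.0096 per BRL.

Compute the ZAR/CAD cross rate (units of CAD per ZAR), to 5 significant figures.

1 ZAR ÷ 4.0096 = 0.249401 BRL
0.249401 BRL ÷ 3.5513 = 0.0702282 CAD

ZAR/CAD = 0.070228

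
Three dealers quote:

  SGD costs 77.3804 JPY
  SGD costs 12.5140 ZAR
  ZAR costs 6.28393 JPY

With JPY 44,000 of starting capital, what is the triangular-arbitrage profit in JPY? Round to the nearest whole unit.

Profitable loop is JPY → SGD → ZAR → JPY:
JPY 44,000 ÷ 77.3804 = SGD 568.62
SGD 568.62 × 12.5140 = ZAR 7,115.70
ZAR 7,115.70 × 6.28393 = JPY 44,715
Profit = JPY 44,715 − JPY 44,000

Profit: JPY 715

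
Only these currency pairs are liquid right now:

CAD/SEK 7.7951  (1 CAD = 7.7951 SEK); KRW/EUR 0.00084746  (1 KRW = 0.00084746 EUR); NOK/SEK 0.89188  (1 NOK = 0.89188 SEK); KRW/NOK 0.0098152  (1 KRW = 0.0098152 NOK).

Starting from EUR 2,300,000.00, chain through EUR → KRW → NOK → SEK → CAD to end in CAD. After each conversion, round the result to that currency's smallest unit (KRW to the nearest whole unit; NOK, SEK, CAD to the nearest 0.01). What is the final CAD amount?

EUR 2,300,000.00 ÷ 0.00084746 = KRW 2,713,992,401
KRW 2,713,992,401 × 0.0098152 = NOK 26,638,378.21
NOK 26,638,378.21 × 0.89188 = SEK 23,758,236.76
SEK 23,758,236.76 ÷ 7.7951 = CAD 3,047,842.46

CAD 3,047,842.46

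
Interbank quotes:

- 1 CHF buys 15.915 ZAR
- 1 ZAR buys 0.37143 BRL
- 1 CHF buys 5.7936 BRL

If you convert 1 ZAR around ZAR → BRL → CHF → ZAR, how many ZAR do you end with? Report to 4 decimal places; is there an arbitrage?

Around ZAR → BRL → CHF → ZAR: 1 × 0.37143 ÷ 5.7936 × 15.915 = 1.020317
Product > 1; profitable direction is ZAR → BRL → CHF → ZAR.

1.0203 (arbitrage exists)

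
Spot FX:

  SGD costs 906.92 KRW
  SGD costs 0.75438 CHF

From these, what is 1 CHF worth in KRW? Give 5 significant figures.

CHF/KRW = 1202.2

1 CHF ÷ 0.75438 = 1.32559 SGD
1.32559 SGD × 906.92 = 1202.21 KRW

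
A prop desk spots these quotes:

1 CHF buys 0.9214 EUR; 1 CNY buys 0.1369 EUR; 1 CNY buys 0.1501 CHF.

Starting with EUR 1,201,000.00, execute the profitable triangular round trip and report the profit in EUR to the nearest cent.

Profit: EUR 12,300.73

Profitable loop is EUR → CNY → CHF → EUR:
EUR 1,201,000.00 ÷ 0.1369 = CNY 8,772,826.88
CNY 8,772,826.88 × 0.1501 = CHF 1,316,801.31
CHF 1,316,801.31 × 0.9214 = EUR 1,213,300.73
Profit = EUR 1,213,300.73 − EUR 1,201,000.00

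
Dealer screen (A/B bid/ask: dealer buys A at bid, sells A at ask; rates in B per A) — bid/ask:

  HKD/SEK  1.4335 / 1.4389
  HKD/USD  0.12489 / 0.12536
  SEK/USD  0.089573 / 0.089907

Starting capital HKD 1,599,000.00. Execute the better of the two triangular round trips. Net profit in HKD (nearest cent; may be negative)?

Best loop HKD → SEK → USD → HKD:
HKD 1,599,000.00 × 1.4335 (sell HKD at bid) = SEK 2,292,166.50
SEK 2,292,166.50 × 0.089573 (sell SEK at bid) = USD 205,316.23
USD 205,316.23 ÷ 0.12536 (buy HKD at ask) = HKD 1,637,812.94

Net profit: HKD 38,812.94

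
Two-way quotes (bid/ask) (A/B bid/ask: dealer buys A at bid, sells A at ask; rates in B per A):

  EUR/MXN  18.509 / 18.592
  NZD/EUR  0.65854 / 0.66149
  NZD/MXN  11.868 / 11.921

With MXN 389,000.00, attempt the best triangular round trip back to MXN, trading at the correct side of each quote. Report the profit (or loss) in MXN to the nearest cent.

Net profit: MXN 8,742.53

Best loop MXN → NZD → EUR → MXN:
MXN 389,000.00 ÷ 11.921 (buy NZD at ask) = NZD 32,631.49
NZD 32,631.49 × 0.65854 (sell NZD at bid) = EUR 21,489.14
EUR 21,489.14 × 18.509 (sell EUR at bid) = MXN 397,742.53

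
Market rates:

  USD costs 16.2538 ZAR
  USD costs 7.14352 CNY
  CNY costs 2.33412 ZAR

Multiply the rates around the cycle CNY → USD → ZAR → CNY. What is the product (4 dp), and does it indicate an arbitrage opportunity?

Around CNY → USD → ZAR → CNY: 1 ÷ 7.14352 × 16.2538 ÷ 2.33412 = 0.974809
Product < 1; profitable direction is CNY → ZAR → USD → CNY.

0.9748 (arbitrage exists)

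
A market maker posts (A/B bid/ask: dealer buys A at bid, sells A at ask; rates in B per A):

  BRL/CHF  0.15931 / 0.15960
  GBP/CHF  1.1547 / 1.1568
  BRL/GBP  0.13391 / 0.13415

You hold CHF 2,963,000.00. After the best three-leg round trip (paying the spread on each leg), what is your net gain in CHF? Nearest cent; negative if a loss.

Net profit: CHF 78,765.52

Best loop CHF → GBP → BRL → CHF:
CHF 2,963,000.00 ÷ 1.1568 (buy GBP at ask) = GBP 2,561,376.21
GBP 2,561,376.21 ÷ 0.13415 (buy BRL at ask) = BRL 19,093,374.66
BRL 19,093,374.66 × 0.15931 (sell BRL at bid) = CHF 3,041,765.52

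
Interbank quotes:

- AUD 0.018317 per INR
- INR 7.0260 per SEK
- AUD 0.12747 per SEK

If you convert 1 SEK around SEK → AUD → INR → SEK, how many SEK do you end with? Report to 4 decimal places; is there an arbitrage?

0.9905 (arbitrage exists)

Around SEK → AUD → INR → SEK: 1 × 0.12747 ÷ 0.018317 ÷ 7.0260 = 0.990480
Product < 1; profitable direction is SEK → INR → AUD → SEK.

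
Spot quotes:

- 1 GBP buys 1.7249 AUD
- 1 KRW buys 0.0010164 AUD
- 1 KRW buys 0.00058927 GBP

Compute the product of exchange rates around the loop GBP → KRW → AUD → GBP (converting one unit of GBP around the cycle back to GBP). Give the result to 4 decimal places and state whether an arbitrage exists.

1.0000 (no arbitrage)

Around GBP → KRW → AUD → GBP: 1 ÷ 0.00058927 × 0.0010164 ÷ 1.7249 = 0.999969
Product ≈ 1 (deviation 0.003%, within rounding noise).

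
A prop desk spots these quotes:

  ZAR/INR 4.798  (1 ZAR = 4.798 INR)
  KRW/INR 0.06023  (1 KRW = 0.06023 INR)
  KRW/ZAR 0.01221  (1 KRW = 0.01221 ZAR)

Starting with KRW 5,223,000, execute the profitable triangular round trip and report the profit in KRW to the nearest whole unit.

Profit: KRW 146,786

Profitable loop is KRW → INR → ZAR → KRW:
KRW 5,223,000 × 0.06023 = INR 314,581.29
INR 314,581.29 ÷ 4.798 = ZAR 65,565.09
ZAR 65,565.09 ÷ 0.01221 = KRW 5,369,786
Profit = KRW 5,369,786 − KRW 5,223,000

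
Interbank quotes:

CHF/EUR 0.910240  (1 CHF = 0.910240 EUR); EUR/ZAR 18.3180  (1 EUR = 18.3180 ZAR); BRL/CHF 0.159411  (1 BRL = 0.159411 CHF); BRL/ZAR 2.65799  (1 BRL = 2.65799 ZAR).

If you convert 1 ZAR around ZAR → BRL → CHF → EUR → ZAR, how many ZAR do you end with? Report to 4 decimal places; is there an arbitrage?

1.0000 (no arbitrage)

Around ZAR → BRL → CHF → EUR → ZAR: 1 ÷ 2.65799 × 0.159411 × 0.910240 × 18.3180 = 0.999998
Product ≈ 1 (deviation 0.000%, within rounding noise).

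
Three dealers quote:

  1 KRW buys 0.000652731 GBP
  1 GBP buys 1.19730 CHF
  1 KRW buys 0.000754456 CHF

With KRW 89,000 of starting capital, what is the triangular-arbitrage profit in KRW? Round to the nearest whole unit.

Profit: KRW 3,192

Profitable loop is KRW → GBP → CHF → KRW:
KRW 89,000 × 0.000652731 = GBP 58.09
GBP 58.09 × 1.19730 = CHF 69.55
CHF 69.55 ÷ 0.000754456 = KRW 92,192
Profit = KRW 92,192 − KRW 89,000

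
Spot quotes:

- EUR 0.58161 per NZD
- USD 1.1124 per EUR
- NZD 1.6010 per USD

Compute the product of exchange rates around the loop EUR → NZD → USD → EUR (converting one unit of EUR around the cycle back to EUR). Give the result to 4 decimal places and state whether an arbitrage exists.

Around EUR → NZD → USD → EUR: 1 ÷ 0.58161 ÷ 1.6010 ÷ 1.1124 = 0.965419
Product < 1; profitable direction is EUR → USD → NZD → EUR.

0.9654 (arbitrage exists)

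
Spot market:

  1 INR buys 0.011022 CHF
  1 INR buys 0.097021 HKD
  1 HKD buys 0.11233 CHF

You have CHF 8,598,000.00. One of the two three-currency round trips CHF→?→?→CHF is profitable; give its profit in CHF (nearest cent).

Profit: CHF 97,535.69

Profitable loop is CHF → HKD → INR → CHF:
CHF 8,598,000.00 ÷ 0.11233 = HKD 76,542,330.63
HKD 76,542,330.63 ÷ 0.097021 = INR 788,925,393.81
INR 788,925,393.81 × 0.011022 = CHF 8,695,535.69
Profit = CHF 8,695,535.69 − CHF 8,598,000.00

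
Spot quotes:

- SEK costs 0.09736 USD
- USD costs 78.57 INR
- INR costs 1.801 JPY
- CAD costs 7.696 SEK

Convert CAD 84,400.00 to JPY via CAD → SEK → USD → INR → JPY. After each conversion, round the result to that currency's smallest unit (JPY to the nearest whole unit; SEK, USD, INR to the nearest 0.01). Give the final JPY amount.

CAD 84,400.00 × 7.696 = SEK 649,542.40
SEK 649,542.40 × 0.09736 = USD 63,239.45
USD 63,239.45 × 78.57 = INR 4,968,723.59
INR 4,968,723.59 × 1.801 = JPY 8,948,671

JPY 8,948,671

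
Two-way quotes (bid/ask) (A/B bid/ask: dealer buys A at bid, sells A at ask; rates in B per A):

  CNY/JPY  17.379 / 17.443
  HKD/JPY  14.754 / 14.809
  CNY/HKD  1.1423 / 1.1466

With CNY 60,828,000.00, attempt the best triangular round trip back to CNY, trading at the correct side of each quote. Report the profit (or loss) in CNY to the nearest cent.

Net profit: CNY 1,429,352.73

Best loop CNY → JPY → HKD → CNY:
CNY 60,828,000.00 × 17.379 (sell CNY at bid) = JPY 1,057,129,812
JPY 1,057,129,812 ÷ 14.809 (buy HKD at ask) = HKD 71,384,280.64
HKD 71,384,280.64 ÷ 1.1466 (buy CNY at ask) = CNY 62,257,352.73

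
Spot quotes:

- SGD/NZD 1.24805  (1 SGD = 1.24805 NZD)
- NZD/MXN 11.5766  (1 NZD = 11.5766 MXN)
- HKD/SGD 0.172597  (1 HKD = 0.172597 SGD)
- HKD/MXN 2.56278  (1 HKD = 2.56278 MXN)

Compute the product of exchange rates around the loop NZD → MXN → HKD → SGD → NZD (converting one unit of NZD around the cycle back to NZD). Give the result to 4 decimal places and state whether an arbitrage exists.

Around NZD → MXN → HKD → SGD → NZD: 1 × 11.5766 ÷ 2.56278 × 0.172597 × 1.24805 = 0.973049
Product < 1; profitable direction is NZD → SGD → HKD → MXN → NZD.

0.9730 (arbitrage exists)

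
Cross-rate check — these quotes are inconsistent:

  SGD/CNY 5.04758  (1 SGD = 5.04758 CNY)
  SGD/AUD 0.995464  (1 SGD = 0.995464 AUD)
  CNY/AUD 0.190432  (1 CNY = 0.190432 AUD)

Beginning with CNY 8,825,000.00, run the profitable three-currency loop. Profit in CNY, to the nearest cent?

Profitable loop is CNY → SGD → AUD → CNY:
CNY 8,825,000.00 ÷ 5.04758 = SGD 1,748,362.58
SGD 1,748,362.58 × 0.995464 = AUD 1,740,432.01
AUD 1,740,432.01 ÷ 0.190432 = CNY 9,139,388.39
Profit = CNY 9,139,388.39 − CNY 8,825,000.00

Profit: CNY 314,388.39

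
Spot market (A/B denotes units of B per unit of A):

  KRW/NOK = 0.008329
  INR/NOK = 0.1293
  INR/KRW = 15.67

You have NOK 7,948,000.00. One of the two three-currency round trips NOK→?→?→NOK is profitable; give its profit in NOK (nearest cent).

Profit: NOK 74,711.81

Profitable loop is NOK → INR → KRW → NOK:
NOK 7,948,000.00 ÷ 0.1293 = INR 61,469,450.89
INR 61,469,450.89 × 15.67 = KRW 963,226,295
KRW 963,226,295 × 0.008329 = NOK 8,022,711.81
Profit = NOK 8,022,711.81 − NOK 7,948,000.00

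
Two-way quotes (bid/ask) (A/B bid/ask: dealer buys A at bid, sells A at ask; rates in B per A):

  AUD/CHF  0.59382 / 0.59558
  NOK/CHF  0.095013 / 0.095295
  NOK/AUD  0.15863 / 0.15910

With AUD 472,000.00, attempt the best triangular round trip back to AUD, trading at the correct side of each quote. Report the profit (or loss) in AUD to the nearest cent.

Best loop AUD → NOK → CHF → AUD:
AUD 472,000.00 ÷ 0.15910 (buy NOK at ask) = NOK 2,966,687.62
NOK 2,966,687.62 × 0.095013 (sell NOK at bid) = CHF 281,873.89
CHF 281,873.89 ÷ 0.59558 (buy AUD at ask) = AUD 473,276.29

Net profit: AUD 1,276.29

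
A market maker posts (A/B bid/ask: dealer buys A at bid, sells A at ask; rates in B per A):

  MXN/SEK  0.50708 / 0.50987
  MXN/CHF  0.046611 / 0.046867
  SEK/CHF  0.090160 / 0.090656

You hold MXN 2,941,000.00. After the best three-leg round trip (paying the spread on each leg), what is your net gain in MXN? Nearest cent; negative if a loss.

Net profit: MXN 24,701.47

Best loop MXN → CHF → SEK → MXN:
MXN 2,941,000.00 × 0.046611 (sell MXN at bid) = CHF 137,082.95
CHF 137,082.95 ÷ 0.090656 (buy SEK at ask) = SEK 1,512,122.21
SEK 1,512,122.21 ÷ 0.50987 (buy MXN at ask) = MXN 2,965,701.47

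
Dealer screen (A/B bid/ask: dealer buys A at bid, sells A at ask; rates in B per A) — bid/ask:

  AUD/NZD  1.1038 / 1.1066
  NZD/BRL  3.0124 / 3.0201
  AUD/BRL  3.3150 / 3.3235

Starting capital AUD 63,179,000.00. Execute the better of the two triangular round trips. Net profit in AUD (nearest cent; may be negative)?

Best loop AUD → NZD → BRL → AUD:
AUD 63,179,000.00 × 1.1038 (sell AUD at bid) = NZD 69,736,980.20
NZD 69,736,980.20 × 3.0124 (sell NZD at bid) = BRL 210,075,679.15
BRL 210,075,679.15 ÷ 3.3235 (buy AUD at ask) = AUD 63,209,170.80

Net profit: AUD 30,170.80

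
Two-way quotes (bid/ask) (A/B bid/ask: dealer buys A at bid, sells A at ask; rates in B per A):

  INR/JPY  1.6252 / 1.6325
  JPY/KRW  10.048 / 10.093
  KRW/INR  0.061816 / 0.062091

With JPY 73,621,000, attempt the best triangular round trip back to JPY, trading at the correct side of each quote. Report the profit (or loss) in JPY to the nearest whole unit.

Net profit: JPY 696,151

Best loop JPY → KRW → INR → JPY:
JPY 73,621,000 × 10.048 (sell JPY at bid) = KRW 739,743,808
KRW 739,743,808 × 0.061816 (sell KRW at bid) = INR 45,728,003.24
INR 45,728,003.24 × 1.6252 (sell INR at bid) = JPY 74,317,151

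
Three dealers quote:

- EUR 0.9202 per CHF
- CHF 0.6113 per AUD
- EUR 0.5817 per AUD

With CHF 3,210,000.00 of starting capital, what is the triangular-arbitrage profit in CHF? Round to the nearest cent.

Profitable loop is CHF → AUD → EUR → CHF:
CHF 3,210,000.00 ÷ 0.6113 = AUD 5,251,104.20
AUD 5,251,104.20 × 0.5817 = EUR 3,054,567.32
EUR 3,054,567.32 ÷ 0.9202 = CHF 3,319,460.24
Profit = CHF 3,319,460.24 − CHF 3,210,000.00

Profit: CHF 109,460.24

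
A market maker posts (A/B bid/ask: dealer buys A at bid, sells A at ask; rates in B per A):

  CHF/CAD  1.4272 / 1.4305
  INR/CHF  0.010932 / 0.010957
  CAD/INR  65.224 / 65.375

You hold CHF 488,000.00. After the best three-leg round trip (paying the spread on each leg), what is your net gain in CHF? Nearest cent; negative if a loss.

Best loop CHF → CAD → INR → CHF:
CHF 488,000.00 × 1.4272 (sell CHF at bid) = CAD 696,473.60
CAD 696,473.60 × 65.224 (sell CAD at bid) = INR 45,426,794.09
INR 45,426,794.09 × 0.010932 (sell INR at bid) = CHF 496,605.71

Net profit: CHF 8,605.71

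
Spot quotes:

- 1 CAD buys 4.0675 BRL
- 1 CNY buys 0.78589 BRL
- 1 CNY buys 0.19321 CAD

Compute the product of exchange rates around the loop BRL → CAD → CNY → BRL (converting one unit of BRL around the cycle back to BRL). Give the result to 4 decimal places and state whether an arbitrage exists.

Around BRL → CAD → CNY → BRL: 1 ÷ 4.0675 ÷ 0.19321 × 0.78589 = 1.000011
Product ≈ 1 (deviation 0.001%, within rounding noise).

1.0000 (no arbitrage)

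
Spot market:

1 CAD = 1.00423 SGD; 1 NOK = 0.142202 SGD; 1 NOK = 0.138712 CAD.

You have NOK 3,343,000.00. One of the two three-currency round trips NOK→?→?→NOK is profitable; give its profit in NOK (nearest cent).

Profit: NOK 69,674.41

Profitable loop is NOK → SGD → CAD → NOK:
NOK 3,343,000.00 × 0.142202 = SGD 475,381.29
SGD 475,381.29 ÷ 1.00423 = CAD 473,378.89
CAD 473,378.89 ÷ 0.138712 = NOK 3,412,674.41
Profit = NOK 3,412,674.41 − NOK 3,343,000.00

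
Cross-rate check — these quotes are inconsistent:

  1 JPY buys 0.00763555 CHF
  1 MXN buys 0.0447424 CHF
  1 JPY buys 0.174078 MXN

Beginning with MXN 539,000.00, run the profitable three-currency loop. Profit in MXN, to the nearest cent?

Profitable loop is MXN → CHF → JPY → MXN:
MXN 539,000.00 × 0.0447424 = CHF 24,116.15
CHF 24,116.15 ÷ 0.00763555 = JPY 3,158,404
JPY 3,158,404 × 0.174078 = MXN 549,808.70
Profit = MXN 549,808.70 − MXN 539,000.00

Profit: MXN 10,808.70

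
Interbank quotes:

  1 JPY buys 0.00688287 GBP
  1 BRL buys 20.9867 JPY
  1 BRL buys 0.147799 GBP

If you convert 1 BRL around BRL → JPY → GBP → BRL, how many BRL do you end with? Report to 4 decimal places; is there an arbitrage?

0.9773 (arbitrage exists)

Around BRL → JPY → GBP → BRL: 1 × 20.9867 × 0.00688287 ÷ 0.147799 = 0.977332
Product < 1; profitable direction is BRL → GBP → JPY → BRL.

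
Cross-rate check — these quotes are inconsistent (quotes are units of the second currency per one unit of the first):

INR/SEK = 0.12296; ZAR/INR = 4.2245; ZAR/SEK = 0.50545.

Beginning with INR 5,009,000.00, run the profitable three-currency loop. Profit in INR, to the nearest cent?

Profitable loop is INR → SEK → ZAR → INR:
INR 5,009,000.00 × 0.12296 = SEK 615,906.64
SEK 615,906.64 ÷ 0.50545 = ZAR 1,218,531.29
ZAR 1,218,531.29 × 4.2245 = INR 5,147,685.43
Profit = INR 5,147,685.43 − INR 5,009,000.00

Profit: INR 138,685.43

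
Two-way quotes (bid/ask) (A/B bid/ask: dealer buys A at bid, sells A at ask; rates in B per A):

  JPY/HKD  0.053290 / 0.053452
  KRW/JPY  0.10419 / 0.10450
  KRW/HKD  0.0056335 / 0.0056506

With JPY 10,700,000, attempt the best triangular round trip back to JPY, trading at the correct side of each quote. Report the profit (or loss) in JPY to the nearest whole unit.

Best loop JPY → KRW → HKD → JPY:
JPY 10,700,000 ÷ 0.10450 (buy KRW at ask) = KRW 102,392,344
KRW 102,392,344 × 0.0056335 (sell KRW at bid) = HKD 576,827.27
HKD 576,827.27 ÷ 0.053452 (buy JPY at ask) = JPY 10,791,500

Net profit: JPY 91,500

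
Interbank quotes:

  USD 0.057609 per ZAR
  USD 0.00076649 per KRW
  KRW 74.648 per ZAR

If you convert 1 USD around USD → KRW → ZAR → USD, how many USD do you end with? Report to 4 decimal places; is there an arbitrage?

1.0069 (arbitrage exists)

Around USD → KRW → ZAR → USD: 1 ÷ 0.00076649 ÷ 74.648 × 0.057609 = 1.006852
Product > 1; profitable direction is USD → KRW → ZAR → USD.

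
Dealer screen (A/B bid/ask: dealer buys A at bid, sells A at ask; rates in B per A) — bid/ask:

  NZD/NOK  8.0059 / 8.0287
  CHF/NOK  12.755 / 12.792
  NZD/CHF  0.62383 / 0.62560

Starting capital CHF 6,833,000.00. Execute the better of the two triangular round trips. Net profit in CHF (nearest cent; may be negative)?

Net profit: CHF 2,753.46

Best loop CHF → NZD → NOK → CHF:
CHF 6,833,000.00 ÷ 0.62560 (buy NZD at ask) = NZD 10,922,314.58
NZD 10,922,314.58 × 8.0059 (sell NZD at bid) = NOK 87,442,958.28
NOK 87,442,958.28 ÷ 12.792 (buy CHF at ask) = CHF 6,835,753.46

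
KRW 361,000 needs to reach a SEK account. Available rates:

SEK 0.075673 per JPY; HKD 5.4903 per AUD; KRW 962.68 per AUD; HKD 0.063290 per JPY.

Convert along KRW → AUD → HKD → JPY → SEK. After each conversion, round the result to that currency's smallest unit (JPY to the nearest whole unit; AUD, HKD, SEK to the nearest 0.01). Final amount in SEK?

KRW 361,000 ÷ 962.68 = AUD 374.99
AUD 374.99 × 5.4903 = HKD 2,058.81
HKD 2,058.81 ÷ 0.063290 = JPY 32,530
JPY 32,530 × 0.075673 = SEK 2,461.64

SEK 2,461.64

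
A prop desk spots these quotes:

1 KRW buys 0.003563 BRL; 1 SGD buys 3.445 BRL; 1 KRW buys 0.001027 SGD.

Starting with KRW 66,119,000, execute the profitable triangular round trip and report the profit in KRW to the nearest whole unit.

Profit: KRW 466,924

Profitable loop is KRW → BRL → SGD → KRW:
KRW 66,119,000 × 0.003563 = BRL 235,582.00
BRL 235,582.00 ÷ 3.445 = SGD 68,383.74
SGD 68,383.74 ÷ 0.001027 = KRW 66,585,924
Profit = KRW 66,585,924 − KRW 66,119,000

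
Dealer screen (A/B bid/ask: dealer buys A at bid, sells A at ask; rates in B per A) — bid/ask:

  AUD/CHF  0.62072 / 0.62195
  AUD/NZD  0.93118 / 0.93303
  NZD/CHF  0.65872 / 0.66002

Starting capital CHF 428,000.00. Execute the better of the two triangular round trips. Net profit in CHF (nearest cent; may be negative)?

Best loop CHF → NZD → AUD → CHF:
CHF 428,000.00 ÷ 0.66002 (buy NZD at ask) = NZD 648,465.20
NZD 648,465.20 ÷ 0.93303 (buy AUD at ask) = AUD 695,010.02
AUD 695,010.02 × 0.62072 (sell AUD at bid) = CHF 431,406.62

Net profit: CHF 3,406.62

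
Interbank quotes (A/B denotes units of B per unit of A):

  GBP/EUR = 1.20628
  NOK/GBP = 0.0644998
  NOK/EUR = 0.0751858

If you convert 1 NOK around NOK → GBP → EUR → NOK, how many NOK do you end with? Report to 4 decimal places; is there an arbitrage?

1.0348 (arbitrage exists)

Around NOK → GBP → EUR → NOK: 1 × 0.0644998 × 1.20628 ÷ 0.0751858 = 1.034834
Product > 1; profitable direction is NOK → GBP → EUR → NOK.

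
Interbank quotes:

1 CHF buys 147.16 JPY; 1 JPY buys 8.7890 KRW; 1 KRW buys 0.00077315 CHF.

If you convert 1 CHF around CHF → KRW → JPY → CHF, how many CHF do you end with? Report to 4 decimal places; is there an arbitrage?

Around CHF → KRW → JPY → CHF: 1 ÷ 0.00077315 ÷ 8.7890 ÷ 147.16 = 1.000016
Product ≈ 1 (deviation 0.002%, within rounding noise).

1.0000 (no arbitrage)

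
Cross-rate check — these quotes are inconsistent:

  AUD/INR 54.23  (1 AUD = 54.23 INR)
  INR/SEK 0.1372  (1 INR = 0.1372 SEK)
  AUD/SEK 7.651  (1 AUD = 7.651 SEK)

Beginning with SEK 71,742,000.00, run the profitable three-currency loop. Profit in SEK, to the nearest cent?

Profitable loop is SEK → INR → AUD → SEK:
SEK 71,742,000.00 ÷ 0.1372 = INR 522,900,874.64
INR 522,900,874.64 ÷ 54.23 = AUD 9,642,280.56
AUD 9,642,280.56 × 7.651 = SEK 73,773,088.55
Profit = SEK 73,773,088.55 − SEK 71,742,000.00

Profit: SEK 2,031,088.55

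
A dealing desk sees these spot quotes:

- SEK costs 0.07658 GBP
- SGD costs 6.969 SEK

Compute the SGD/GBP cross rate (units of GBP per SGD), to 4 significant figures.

SGD/GBP = 0.5337

1 SGD × 6.969 = 6.969 SEK
6.969 SEK × 0.07658 = 0.533686 GBP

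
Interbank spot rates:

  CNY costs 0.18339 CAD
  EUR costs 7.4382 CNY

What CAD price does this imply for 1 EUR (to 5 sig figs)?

1 EUR × 7.4382 = 7.4382 CNY
7.4382 CNY × 0.18339 = 1.36409 CAD

EUR/CAD = 1.3641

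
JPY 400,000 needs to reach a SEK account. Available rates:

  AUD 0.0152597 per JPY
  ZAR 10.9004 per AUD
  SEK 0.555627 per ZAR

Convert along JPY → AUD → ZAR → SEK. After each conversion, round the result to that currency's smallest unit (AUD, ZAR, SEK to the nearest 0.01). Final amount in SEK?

JPY 400,000 × 0.0152597 = AUD 6,103.88
AUD 6,103.88 × 10.9004 = ZAR 66,534.73
ZAR 66,534.73 × 0.555627 = SEK 36,968.49

SEK 36,968.49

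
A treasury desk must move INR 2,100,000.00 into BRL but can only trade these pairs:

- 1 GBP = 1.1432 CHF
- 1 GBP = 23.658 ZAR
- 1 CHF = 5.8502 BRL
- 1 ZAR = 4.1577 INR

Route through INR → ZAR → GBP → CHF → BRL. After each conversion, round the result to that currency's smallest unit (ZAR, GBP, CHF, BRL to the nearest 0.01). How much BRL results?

INR 2,100,000.00 ÷ 4.1577 = ZAR 505,086.95
ZAR 505,086.95 ÷ 23.658 = GBP 21,349.52
GBP 21,349.52 × 1.1432 = CHF 24,406.77
CHF 24,406.77 × 5.8502 = BRL 142,784.49

BRL 142,784.49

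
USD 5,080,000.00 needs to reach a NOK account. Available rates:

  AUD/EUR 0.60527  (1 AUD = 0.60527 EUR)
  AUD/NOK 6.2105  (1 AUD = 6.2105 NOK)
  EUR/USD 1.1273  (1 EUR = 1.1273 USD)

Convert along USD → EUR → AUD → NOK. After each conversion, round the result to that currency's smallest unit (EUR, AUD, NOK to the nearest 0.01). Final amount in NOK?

USD 5,080,000.00 ÷ 1.1273 = EUR 4,506,342.59
EUR 4,506,342.59 ÷ 0.60527 = AUD 7,445,177.51
AUD 7,445,177.51 × 6.2105 = NOK 46,238,274.93

NOK 46,238,274.93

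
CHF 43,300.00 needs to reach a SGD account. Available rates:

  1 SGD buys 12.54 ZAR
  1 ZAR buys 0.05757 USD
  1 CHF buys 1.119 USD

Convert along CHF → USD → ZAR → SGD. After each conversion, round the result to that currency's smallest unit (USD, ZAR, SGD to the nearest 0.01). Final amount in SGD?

SGD 67,115.71

CHF 43,300.00 × 1.119 = USD 48,452.70
USD 48,452.70 ÷ 0.05757 = ZAR 841,631.06
ZAR 841,631.06 ÷ 12.54 = SGD 67,115.71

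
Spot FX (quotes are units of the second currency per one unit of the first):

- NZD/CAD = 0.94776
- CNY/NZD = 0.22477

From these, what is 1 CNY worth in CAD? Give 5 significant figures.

CNY/CAD = 0.21303

1 CNY × 0.22477 = 0.22477 NZD
0.22477 NZD × 0.94776 = 0.213028 CAD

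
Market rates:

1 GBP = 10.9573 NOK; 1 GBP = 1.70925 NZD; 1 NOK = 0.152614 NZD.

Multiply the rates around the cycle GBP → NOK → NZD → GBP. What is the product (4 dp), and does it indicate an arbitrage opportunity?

Around GBP → NOK → NZD → GBP: 1 × 10.9573 × 0.152614 ÷ 1.70925 = 0.978346
Product < 1; profitable direction is GBP → NZD → NOK → GBP.

0.9783 (arbitrage exists)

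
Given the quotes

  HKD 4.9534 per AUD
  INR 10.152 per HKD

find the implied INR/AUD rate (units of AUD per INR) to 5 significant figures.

INR/AUD = 0.019886

1 INR ÷ 10.152 = 0.0985028 HKD
0.0985028 HKD ÷ 4.9534 = 0.0198859 AUD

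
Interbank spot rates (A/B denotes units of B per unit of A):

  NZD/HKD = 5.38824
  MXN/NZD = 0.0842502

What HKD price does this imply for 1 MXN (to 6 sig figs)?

MXN/HKD = 0.453960

1 MXN × 0.0842502 = 0.0842502 NZD
0.0842502 NZD × 5.38824 = 0.45396 HKD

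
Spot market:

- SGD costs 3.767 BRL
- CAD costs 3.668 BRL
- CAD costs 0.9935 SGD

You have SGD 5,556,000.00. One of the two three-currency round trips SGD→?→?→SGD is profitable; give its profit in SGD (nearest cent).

Profit: SGD 112,868.75

Profitable loop is SGD → BRL → CAD → SGD:
SGD 5,556,000.00 × 3.767 = BRL 20,929,452.00
BRL 20,929,452.00 ÷ 3.668 = CAD 5,705,957.47
CAD 5,705,957.47 × 0.9935 = SGD 5,668,868.75
Profit = SGD 5,668,868.75 − SGD 5,556,000.00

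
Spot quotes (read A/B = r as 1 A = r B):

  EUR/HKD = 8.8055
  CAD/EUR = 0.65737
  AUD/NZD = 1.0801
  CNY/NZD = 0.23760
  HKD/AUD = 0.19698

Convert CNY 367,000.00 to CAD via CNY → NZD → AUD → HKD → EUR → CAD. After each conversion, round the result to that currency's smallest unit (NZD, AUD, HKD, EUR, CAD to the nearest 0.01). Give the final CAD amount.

CNY 367,000.00 × 0.23760 = NZD 87,199.20
NZD 87,199.20 ÷ 1.0801 = AUD 80,732.52
AUD 80,732.52 ÷ 0.19698 = HKD 409,851.36
HKD 409,851.36 ÷ 8.8055 = EUR 46,544.93
EUR 46,544.93 ÷ 0.65737 = CAD 70,804.77

CAD 70,804.77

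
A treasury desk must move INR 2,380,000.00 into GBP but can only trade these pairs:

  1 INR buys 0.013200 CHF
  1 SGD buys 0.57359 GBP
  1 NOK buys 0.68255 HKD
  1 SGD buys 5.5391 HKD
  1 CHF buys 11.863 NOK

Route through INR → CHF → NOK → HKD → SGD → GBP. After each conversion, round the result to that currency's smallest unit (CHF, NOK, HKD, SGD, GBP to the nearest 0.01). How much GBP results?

INR 2,380,000.00 × 0.013200 = CHF 31,416.00
CHF 31,416.00 × 11.863 = NOK 372,688.01
NOK 372,688.01 × 0.68255 = HKD 254,378.20
HKD 254,378.20 ÷ 5.5391 = SGD 45,924.10
SGD 45,924.10 × 0.57359 = GBP 26,341.60

GBP 26,341.60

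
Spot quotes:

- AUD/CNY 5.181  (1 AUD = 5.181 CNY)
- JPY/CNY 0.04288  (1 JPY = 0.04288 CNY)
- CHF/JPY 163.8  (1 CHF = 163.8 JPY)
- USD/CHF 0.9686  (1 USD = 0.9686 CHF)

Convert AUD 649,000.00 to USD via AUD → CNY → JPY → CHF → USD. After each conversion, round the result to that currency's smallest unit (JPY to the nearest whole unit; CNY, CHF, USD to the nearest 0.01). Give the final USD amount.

USD 494,248.26

AUD 649,000.00 × 5.181 = CNY 3,362,469.00
CNY 3,362,469.00 ÷ 0.04288 = JPY 78,415,788
JPY 78,415,788 ÷ 163.8 = CHF 478,728.86
CHF 478,728.86 ÷ 0.9686 = USD 494,248.26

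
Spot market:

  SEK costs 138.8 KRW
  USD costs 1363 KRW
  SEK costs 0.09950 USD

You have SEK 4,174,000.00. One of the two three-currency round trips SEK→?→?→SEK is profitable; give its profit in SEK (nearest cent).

Profit: SEK 97,918.65

Profitable loop is SEK → KRW → USD → SEK:
SEK 4,174,000.00 × 138.8 = KRW 579,351,200
KRW 579,351,200 ÷ 1363 = USD 425,055.91
USD 425,055.91 ÷ 0.09950 = SEK 4,271,918.65
Profit = SEK 4,271,918.65 − SEK 4,174,000.00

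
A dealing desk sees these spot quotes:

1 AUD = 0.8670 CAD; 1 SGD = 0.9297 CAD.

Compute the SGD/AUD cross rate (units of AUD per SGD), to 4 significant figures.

SGD/AUD = 1.072

1 SGD × 0.9297 = 0.9297 CAD
0.9297 CAD ÷ 0.8670 = 1.07232 AUD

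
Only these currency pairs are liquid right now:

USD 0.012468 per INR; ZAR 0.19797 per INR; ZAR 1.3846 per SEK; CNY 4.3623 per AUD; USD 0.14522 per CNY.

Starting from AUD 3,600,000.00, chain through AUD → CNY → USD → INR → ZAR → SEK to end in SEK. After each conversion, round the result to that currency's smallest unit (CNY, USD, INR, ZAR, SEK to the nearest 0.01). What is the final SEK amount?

SEK 26,153,072.89

AUD 3,600,000.00 × 4.3623 = CNY 15,704,280.00
CNY 15,704,280.00 × 0.14522 = USD 2,280,575.54
USD 2,280,575.54 ÷ 0.012468 = INR 182,914,303.82
INR 182,914,303.82 × 0.19797 = ZAR 36,211,544.73
ZAR 36,211,544.73 ÷ 1.3846 = SEK 26,153,072.89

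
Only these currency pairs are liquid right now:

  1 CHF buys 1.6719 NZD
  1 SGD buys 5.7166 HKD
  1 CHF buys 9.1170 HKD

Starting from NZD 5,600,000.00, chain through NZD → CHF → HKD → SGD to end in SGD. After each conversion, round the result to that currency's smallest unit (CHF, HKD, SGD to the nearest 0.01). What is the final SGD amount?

SGD 5,341,852.33

NZD 5,600,000.00 ÷ 1.6719 = CHF 3,349,482.62
CHF 3,349,482.62 × 9.1170 = HKD 30,537,233.05
HKD 30,537,233.05 ÷ 5.7166 = SGD 5,341,852.33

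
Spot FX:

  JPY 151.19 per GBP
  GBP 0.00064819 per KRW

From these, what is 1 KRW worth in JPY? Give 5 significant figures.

KRW/JPY = 0.098000

1 KRW × 0.00064819 = 0.00064819 GBP
0.00064819 GBP × 151.19 = 0.0979998 JPY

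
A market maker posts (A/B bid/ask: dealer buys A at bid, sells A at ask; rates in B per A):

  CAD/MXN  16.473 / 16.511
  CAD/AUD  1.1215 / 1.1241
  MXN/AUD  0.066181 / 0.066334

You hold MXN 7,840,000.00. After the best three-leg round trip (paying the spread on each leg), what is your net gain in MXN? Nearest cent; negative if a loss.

Net profit: MXN 187,970.66

Best loop MXN → CAD → AUD → MXN:
MXN 7,840,000.00 ÷ 16.511 (buy CAD at ask) = CAD 474,834.96
CAD 474,834.96 × 1.1215 (sell CAD at bid) = AUD 532,527.41
AUD 532,527.41 ÷ 0.066334 (buy MXN at ask) = MXN 8,027,970.66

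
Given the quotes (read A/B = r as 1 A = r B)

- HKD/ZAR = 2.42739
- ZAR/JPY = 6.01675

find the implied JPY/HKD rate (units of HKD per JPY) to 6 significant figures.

1 JPY ÷ 6.01675 = 0.166203 ZAR
0.166203 ZAR ÷ 2.42739 = 0.0684697 HKD

JPY/HKD = 0.0684697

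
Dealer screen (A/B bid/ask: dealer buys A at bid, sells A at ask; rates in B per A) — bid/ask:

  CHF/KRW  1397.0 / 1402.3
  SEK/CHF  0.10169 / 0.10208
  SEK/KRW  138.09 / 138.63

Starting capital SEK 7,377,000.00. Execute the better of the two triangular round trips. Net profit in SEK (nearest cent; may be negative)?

Best loop SEK → CHF → KRW → SEK:
SEK 7,377,000.00 × 0.10169 (sell SEK at bid) = CHF 750,167.13
CHF 750,167.13 × 1397.0 (sell CHF at bid) = KRW 1,047,983,481
KRW 1,047,983,481 ÷ 138.63 (buy SEK at ask) = SEK 7,559,572.10

Net profit: SEK 182,572.10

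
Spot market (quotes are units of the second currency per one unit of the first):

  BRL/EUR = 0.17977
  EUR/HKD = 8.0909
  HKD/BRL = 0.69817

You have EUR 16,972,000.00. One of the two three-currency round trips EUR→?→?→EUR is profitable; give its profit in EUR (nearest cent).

Profitable loop is EUR → HKD → BRL → EUR:
EUR 16,972,000.00 × 8.0909 = HKD 137,318,754.80
HKD 137,318,754.80 × 0.69817 = BRL 95,871,835.04
BRL 95,871,835.04 × 0.17977 = EUR 17,234,879.78
Profit = EUR 17,234,879.78 − EUR 16,972,000.00

Profit: EUR 262,879.78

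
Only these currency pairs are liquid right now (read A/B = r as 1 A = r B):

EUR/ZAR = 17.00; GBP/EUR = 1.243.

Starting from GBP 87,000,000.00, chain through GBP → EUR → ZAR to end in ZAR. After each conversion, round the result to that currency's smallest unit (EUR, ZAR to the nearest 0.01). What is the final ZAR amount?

ZAR 1,838,397,000.00

GBP 87,000,000.00 × 1.243 = EUR 108,141,000.00
EUR 108,141,000.00 × 17.00 = ZAR 1,838,397,000.00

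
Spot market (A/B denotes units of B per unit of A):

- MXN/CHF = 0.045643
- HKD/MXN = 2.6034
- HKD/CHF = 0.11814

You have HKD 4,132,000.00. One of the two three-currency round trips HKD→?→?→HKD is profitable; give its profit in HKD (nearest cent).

Profit: HKD 24,027.65

Profitable loop is HKD → MXN → CHF → HKD:
HKD 4,132,000.00 × 2.6034 = MXN 10,757,248.80
MXN 10,757,248.80 × 0.045643 = CHF 490,993.11
CHF 490,993.11 ÷ 0.11814 = HKD 4,156,027.65
Profit = HKD 4,156,027.65 − HKD 4,132,000.00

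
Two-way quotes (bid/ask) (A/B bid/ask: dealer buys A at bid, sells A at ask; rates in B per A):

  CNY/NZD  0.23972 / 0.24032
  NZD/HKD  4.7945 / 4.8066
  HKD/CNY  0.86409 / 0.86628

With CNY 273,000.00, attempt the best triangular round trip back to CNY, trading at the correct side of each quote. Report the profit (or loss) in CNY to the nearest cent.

Best loop CNY → HKD → NZD → CNY:
CNY 273,000.00 ÷ 0.86628 (buy HKD at ask) = HKD 315,140.60
HKD 315,140.60 ÷ 4.8066 (buy NZD at ask) = NZD 65,564.14
NZD 65,564.14 ÷ 0.24032 (buy CNY at ask) = CNY 272,820.16

Net result: CNY -179.84 (no profitable arbitrage after spreads)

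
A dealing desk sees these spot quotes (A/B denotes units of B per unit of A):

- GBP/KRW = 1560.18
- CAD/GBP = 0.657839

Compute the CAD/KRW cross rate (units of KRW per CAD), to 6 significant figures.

CAD/KRW = 1026.35

1 CAD × 0.657839 = 0.657839 GBP
0.657839 GBP × 1560.18 = 1026.35 KRW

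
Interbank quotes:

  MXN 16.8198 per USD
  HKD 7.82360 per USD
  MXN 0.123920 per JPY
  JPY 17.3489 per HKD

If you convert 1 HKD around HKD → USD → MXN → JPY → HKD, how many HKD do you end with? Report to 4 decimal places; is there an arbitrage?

Around HKD → USD → MXN → JPY → HKD: 1 ÷ 7.82360 × 16.8198 ÷ 0.123920 ÷ 17.3489 = 1.000002
Product ≈ 1 (deviation 0.000%, within rounding noise).

1.0000 (no arbitrage)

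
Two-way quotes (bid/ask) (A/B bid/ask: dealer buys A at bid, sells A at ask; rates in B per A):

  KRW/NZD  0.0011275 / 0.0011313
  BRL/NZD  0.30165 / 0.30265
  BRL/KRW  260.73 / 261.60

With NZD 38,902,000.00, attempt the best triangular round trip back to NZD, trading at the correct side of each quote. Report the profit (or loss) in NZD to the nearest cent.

Net profit: NZD 749,510.16

Best loop NZD → KRW → BRL → NZD:
NZD 38,902,000.00 ÷ 0.0011313 (buy KRW at ask) = KRW 34,386,988,420
KRW 34,386,988,420 ÷ 261.60 (buy BRL at ask) = BRL 131,448,732.49
BRL 131,448,732.49 × 0.30165 (sell BRL at bid) = NZD 39,651,510.16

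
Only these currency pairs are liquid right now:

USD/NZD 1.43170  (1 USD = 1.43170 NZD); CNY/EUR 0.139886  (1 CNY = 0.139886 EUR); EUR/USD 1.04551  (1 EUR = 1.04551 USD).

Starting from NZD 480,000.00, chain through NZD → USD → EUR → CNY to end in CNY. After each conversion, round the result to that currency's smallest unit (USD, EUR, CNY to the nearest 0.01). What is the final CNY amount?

NZD 480,000.00 ÷ 1.43170 = USD 335,265.77
USD 335,265.77 ÷ 1.04551 = EUR 320,671.99
EUR 320,671.99 ÷ 0.139886 = CNY 2,292,380.87

CNY 2,292,380.87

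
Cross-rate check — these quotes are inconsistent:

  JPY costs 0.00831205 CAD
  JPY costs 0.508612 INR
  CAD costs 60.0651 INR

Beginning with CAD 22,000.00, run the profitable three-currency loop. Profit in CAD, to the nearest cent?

Profitable loop is CAD → JPY → INR → CAD:
CAD 22,000.00 ÷ 0.00831205 = JPY 2,646,760
JPY 2,646,760 × 0.508612 = INR 1,346,173.81
INR 1,346,173.81 ÷ 60.0651 = CAD 22,411.91
Profit = CAD 22,411.91 − CAD 22,000.00

Profit: CAD 411.91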